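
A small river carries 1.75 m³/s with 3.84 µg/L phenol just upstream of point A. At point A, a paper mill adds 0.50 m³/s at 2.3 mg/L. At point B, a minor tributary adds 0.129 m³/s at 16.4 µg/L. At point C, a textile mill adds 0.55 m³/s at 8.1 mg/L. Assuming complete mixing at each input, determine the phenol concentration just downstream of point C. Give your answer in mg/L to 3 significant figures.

1.92 mg/L

3.84 µg/L = 0.00384 mg/L.
After input A: C = (1.75·0.00384 + 0.5·2.3) / 2.25 = 0.5141 mg/L.
16.4 µg/L = 0.0164 mg/L.
After input B: C = (2.25·0.5141 + 0.129·0.0164) / 2.379 = 0.4871 mg/L.
After input C: C = (2.379·0.4871 + 0.55·8.1) / 2.929 = 1.917 mg/L.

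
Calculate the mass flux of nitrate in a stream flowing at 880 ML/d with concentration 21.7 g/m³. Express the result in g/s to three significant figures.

221 g/s

880 ML/d = 10.19 m³/s.
Mass flux = Q·C = 10.19 m³/s × 21.7 g/m³ = 221 g/s.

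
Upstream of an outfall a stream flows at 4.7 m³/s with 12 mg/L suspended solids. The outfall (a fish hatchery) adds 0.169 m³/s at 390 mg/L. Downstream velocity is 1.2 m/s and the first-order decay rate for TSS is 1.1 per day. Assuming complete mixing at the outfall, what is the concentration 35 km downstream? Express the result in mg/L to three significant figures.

After complete mixing, C₀ = (0.169·390 + 4.7·12) / 4.869 = 25.12 mg/L.
Travel time t = 3.5e+04 m / 1.2 m/s = 2.917e+04 s = 0.3376 d.
C = 25.12·exp(−1.1·0.3376) = 25.12·0.6898 = 17.33 mg/L.

17.3 mg/L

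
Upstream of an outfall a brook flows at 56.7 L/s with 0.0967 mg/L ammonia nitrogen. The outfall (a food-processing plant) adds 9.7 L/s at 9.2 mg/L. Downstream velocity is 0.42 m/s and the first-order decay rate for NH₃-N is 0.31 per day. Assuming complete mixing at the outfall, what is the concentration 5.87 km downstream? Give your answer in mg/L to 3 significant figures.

1.36 mg/L

9.7 L/s = 0.0097 m³/s.
56.7 L/s = 0.0567 m³/s.
After complete mixing, C₀ = (0.0097·9.2 + 0.0567·0.0967) / 0.0664 = 1.427 mg/L.
Travel time t = 5870 m / 0.42 m/s = 1.398e+04 s = 0.1618 d.
C = 1.427·exp(−0.31·0.1618) = 1.427·0.9511 = 1.357 mg/L.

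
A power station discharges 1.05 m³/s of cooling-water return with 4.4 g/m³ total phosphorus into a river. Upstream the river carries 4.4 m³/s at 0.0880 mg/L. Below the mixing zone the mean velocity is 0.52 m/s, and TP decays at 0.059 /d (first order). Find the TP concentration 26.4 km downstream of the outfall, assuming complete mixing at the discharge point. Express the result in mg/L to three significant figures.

0.887 mg/L

After complete mixing, C₀ = (1.05·4.4 + 4.4·0.088) / 5.45 = 0.9188 mg/L.
Travel time t = 2.64e+04 m / 0.52 m/s = 5.077e+04 s = 0.5876 d.
C = 0.9188·exp(−0.059·0.5876) = 0.9188·0.9659 = 0.8874 mg/L.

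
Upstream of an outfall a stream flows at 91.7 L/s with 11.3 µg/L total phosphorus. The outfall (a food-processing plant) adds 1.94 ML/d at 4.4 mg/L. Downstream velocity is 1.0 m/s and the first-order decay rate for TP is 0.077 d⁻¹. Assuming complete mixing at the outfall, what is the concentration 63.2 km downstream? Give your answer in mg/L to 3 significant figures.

1.94 ML/d = 0.02245 m³/s.
91.7 L/s = 0.0917 m³/s.
11.3 µg/L = 0.0113 mg/L.
After complete mixing, C₀ = (0.02245·4.4 + 0.0917·0.0113) / 0.1142 = 0.8745 mg/L.
Travel time t = 6.32e+04 m / 1.0 m/s = 6.32e+04 s = 0.7315 d.
C = 0.8745·exp(−0.077·0.7315) = 0.8745·0.9452 = 0.8266 mg/L.

0.827 mg/L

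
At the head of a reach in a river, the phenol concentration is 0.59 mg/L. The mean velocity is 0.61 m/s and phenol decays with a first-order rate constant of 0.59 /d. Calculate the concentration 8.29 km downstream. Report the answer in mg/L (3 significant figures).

0.538 mg/L

Travel time t = 8.29 km / 0.61 m/s = 8290/0.61 = 1.359e+04 s = 0.1573 d.
First-order decay: C = 0.59·exp(−0.59·0.1573) = 0.59·0.9114 = 0.5377 mg/L.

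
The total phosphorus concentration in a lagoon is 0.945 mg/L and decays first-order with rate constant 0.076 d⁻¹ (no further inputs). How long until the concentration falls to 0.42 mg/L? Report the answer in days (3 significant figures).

10.7 d

t = ln(C₀/C)/k = ln(0.945/0.42)/0.076 = 0.8109/0.076 = 10.67 d.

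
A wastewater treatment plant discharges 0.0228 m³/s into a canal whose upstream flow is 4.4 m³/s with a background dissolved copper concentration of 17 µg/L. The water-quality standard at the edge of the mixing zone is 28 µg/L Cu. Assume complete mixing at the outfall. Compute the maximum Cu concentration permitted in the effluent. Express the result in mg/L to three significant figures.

2.15 mg/L

17 µg/L = 0.017 mg/L.
28 µg/L = 0.028 mg/L.
Mass balance: 0.028·4.423 = 0.0228·Cₑ + 4.4·0.017.
Cₑ = (0.1238 − 0.0748) / 0.0228 = 2.151 mg/L.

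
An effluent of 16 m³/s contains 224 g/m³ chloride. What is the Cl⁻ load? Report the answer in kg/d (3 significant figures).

310000 kg/d

Mass flux = Q·C = 16 m³/s × 224 g/m³ = 3584 g/s.
= 3584 g/s × 86.4 = 3.097e+05 kg/d.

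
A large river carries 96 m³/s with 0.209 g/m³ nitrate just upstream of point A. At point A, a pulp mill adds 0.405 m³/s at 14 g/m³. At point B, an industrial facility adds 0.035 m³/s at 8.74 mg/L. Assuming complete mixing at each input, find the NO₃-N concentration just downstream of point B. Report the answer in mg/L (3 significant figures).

0.270 mg/L

After input A: C = (96·0.209 + 0.405·14) / 96.41 = 0.2669 mg/L.
After input B: C = (96.41·0.2669 + 0.035·8.74) / 96.44 = 0.27 mg/L.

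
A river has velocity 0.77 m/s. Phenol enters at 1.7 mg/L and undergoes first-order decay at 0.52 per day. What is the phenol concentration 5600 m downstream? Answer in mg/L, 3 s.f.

Travel time t = 5600 m / 0.77 m/s = 5600/0.77 = 7273 s = 0.08418 d.
First-order decay: C = 1.7·exp(−0.52·0.08418) = 1.7·0.9572 = 1.627 mg/L.

1.63 mg/L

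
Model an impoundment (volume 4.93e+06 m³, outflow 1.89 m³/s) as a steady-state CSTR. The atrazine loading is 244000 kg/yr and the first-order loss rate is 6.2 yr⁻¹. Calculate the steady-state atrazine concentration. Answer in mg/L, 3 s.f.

2.70 mg/L

Outflow Q = 1.89 m³/s × 3.156e+07 s/yr = 5.964e+07 m³/yr.
Steady-state CSTR mass balance: W = Q·C + k·V·C, so C = W/(Q + kV).
Q + kV = 5.964e+07 + 6.2·4.93e+06 = 9.021e+07 m³/yr.
C = 244000/9.021e+07 = 0.002705 kg/m³ = 2.705 mg/L.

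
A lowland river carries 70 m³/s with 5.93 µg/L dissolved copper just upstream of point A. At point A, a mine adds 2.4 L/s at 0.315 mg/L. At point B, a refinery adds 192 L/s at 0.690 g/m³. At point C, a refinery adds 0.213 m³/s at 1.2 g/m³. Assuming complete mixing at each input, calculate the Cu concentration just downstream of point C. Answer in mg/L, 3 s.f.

0.0114 mg/L

5.93 µg/L = 0.00593 mg/L.
2.4 L/s = 0.0024 m³/s.
After input A: C = (70·0.00593 + 0.0024·0.315) / 70 = 0.005941 mg/L.
192 L/s = 0.192 m³/s.
After input B: C = (70·0.005941 + 0.192·0.69) / 70.19 = 0.007812 mg/L.
After input C: C = (70.19·0.007812 + 0.213·1.2) / 70.41 = 0.01142 mg/L.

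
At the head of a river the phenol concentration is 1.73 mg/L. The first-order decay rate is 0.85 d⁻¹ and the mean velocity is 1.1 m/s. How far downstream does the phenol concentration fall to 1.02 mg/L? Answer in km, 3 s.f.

59.1 km

From C = C₀·e^(−kt), t = ln(C₀/C)/k = ln(1.73/1.02)/0.85 = 0.5283/0.85 = 0.6216 d.
Distance = v·t = 1.1 m/s × 5.37e+04 s = 5.907e+04 m = 59.07 km.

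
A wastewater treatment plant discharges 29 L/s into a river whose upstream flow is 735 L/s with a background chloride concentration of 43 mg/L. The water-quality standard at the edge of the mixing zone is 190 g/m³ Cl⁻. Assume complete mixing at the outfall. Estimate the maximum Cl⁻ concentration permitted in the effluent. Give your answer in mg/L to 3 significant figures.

29 L/s = 0.029 m³/s.
735 L/s = 0.735 m³/s.
Mass balance: 190·0.764 = 0.029·Cₑ + 0.735·43.
Cₑ = (145.2 − 31.61) / 0.029 = 3916 mg/L.

3920 mg/L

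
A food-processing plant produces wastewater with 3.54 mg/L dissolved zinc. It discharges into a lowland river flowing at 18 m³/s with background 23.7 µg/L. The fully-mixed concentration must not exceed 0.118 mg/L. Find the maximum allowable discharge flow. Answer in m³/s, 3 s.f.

23.7 µg/L = 0.0237 mg/L.
Mass balance at complete mixing: C_std·(Q_w + Q_r) = Q_w·C_e + Q_r·C_b.
Rearranging, Q_w = Q_r·(C_std − C_b)/(C_e − C_std) = 18·(0.118 − 0.0237) / (3.54 − 0.118) = 0.496 m³/s.

0.496 m³/s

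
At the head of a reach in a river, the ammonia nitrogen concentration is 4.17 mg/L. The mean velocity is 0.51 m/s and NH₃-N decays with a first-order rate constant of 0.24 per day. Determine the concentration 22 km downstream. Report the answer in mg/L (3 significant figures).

3.70 mg/L

Travel time t = 22 km / 0.51 m/s = 2.2e+04/0.51 = 4.314e+04 s = 0.4993 d.
First-order decay: C = 4.17·exp(−0.24·0.4993) = 4.17·0.8871 = 3.699 mg/L.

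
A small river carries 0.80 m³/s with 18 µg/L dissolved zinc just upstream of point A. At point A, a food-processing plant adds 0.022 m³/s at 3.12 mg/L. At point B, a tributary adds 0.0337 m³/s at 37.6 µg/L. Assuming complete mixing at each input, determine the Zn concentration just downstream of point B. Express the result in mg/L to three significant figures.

0.0985 mg/L

18 µg/L = 0.018 mg/L.
After input A: C = (0.8·0.018 + 0.022·3.12) / 0.822 = 0.101 mg/L.
37.6 µg/L = 0.0376 mg/L.
After input B: C = (0.822·0.101 + 0.0337·0.0376) / 0.8557 = 0.09852 mg/L.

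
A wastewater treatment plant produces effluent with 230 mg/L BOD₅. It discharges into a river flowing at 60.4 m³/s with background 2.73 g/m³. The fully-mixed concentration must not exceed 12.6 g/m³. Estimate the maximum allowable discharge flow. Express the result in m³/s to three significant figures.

2.74 m³/s

Mass balance at complete mixing: C_std·(Q_w + Q_r) = Q_w·C_e + Q_r·C_b.
Rearranging, Q_w = Q_r·(C_std − C_b)/(C_e − C_std) = 60.4·(12.6 − 2.73) / (230 − 12.6) = 2.742 m³/s.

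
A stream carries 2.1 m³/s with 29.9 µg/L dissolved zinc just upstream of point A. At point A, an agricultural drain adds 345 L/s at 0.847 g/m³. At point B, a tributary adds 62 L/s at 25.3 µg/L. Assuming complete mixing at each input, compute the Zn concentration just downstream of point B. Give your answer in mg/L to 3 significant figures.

29.9 µg/L = 0.0299 mg/L.
345 L/s = 0.345 m³/s.
After input A: C = (2.1·0.0299 + 0.345·0.847) / 2.445 = 0.1452 mg/L.
62 L/s = 0.062 m³/s.
25.3 µg/L = 0.0253 mg/L.
After input B: C = (2.445·0.1452 + 0.062·0.0253) / 2.507 = 0.1422 mg/L.

0.142 mg/L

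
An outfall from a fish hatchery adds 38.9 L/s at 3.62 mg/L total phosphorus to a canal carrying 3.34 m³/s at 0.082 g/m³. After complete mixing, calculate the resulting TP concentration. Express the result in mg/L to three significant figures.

0.123 mg/L

38.9 L/s = 0.0389 m³/s.
By mass balance at complete mixing, C = (0.0389·3.62 + 3.34·0.082) / (0.0389 + 3.34) = 0.4147/3.379 = 0.1227 mg/L.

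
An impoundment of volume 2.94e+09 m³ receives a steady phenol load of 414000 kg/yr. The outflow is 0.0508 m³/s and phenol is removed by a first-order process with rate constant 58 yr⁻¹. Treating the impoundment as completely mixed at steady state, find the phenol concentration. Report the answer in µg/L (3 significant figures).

Outflow Q = 0.0508 m³/s × 3.156e+07 s/yr = 1.603e+06 m³/yr.
Steady-state CSTR mass balance: W = Q·C + k·V·C, so C = W/(Q + kV).
Q + kV = 1.603e+06 + 58·2.94e+09 = 1.705e+11 m³/yr.
C = 414000/1.705e+11 = 2.428e-06 kg/m³ = 0.002428 mg/L = 2.428 µg/L.

2.43 µg/L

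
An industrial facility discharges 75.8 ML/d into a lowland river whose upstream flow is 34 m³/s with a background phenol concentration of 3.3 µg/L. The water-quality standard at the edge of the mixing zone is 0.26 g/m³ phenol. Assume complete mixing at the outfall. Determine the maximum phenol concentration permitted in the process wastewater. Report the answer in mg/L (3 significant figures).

10.2 mg/L

75.8 ML/d = 0.8773 m³/s.
3.3 µg/L = 0.0033 mg/L.
Mass balance: 0.26·34.88 = 0.8773·Cₑ + 34·0.0033.
Cₑ = (9.068 − 0.1122) / 0.8773 = 10.21 mg/L.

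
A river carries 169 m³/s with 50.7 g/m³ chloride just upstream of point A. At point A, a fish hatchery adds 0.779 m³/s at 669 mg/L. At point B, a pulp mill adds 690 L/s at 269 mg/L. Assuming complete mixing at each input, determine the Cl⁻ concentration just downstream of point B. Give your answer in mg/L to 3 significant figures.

After input A: C = (169·50.7 + 0.779·669) / 169.8 = 53.54 mg/L.
690 L/s = 0.69 m³/s.
After input B: C = (169.8·53.54 + 0.69·269) / 170.5 = 54.41 mg/L.

54.4 mg/L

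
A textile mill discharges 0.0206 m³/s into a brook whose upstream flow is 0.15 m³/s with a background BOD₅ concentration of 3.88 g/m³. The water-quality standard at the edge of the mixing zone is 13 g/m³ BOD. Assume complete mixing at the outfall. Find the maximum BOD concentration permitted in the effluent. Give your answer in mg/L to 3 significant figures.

Mass balance: 13·0.1706 = 0.0206·Cₑ + 0.15·3.88.
Cₑ = (2.218 − 0.582) / 0.0206 = 79.41 mg/L.

79.4 mg/L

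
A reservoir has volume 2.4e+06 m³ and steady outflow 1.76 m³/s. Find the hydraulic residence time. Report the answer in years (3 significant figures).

Q = 1.76 m³/s × 3.156e+07 s/yr = 5.554e+07 m³/yr.
Hydraulic residence time τ = V/Q = 2.4e+06/5.554e+07 = 0.04321 yr.

0.0432 yr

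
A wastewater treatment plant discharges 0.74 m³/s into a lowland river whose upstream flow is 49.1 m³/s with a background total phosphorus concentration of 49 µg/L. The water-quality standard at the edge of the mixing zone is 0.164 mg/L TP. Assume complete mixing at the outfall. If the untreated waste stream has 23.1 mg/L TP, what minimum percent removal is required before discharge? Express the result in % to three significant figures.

66.3 %

49 µg/L = 0.049 mg/L.
Mass balance: 0.164·49.84 = 0.74·Cₑ + 49.1·0.049.
Cₑ = (8.174 − 2.406) / 0.74 = 7.794 mg/L.
Required removal = 1 − 7.794/23.1 = 66.26 %.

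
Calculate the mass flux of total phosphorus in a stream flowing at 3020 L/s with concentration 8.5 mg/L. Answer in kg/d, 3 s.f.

3020 L/s = 3.02 m³/s.
Mass flux = Q·C = 3.02 m³/s × 8.5 g/m³ = 25.67 g/s.
= 25.67 g/s × 86.4 = 2218 kg/d.

2220 kg/d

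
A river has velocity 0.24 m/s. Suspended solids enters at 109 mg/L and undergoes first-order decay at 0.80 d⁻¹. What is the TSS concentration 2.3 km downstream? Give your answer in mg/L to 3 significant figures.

Travel time t = 2.3 km / 0.24 m/s = 2300/0.24 = 9583 s = 0.1109 d.
First-order decay: C = 109·exp(−0.80·0.1109) = 109·0.9151 = 99.74 mg/L.

99.7 mg/L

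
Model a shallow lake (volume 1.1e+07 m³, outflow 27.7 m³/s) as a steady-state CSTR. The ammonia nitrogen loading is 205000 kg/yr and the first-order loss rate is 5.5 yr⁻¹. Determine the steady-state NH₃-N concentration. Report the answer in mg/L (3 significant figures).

0.219 mg/L

Outflow Q = 27.7 m³/s × 3.156e+07 s/yr = 8.741e+08 m³/yr.
Steady-state CSTR mass balance: W = Q·C + k·V·C, so C = W/(Q + kV).
Q + kV = 8.741e+08 + 5.5·1.1e+07 = 9.346e+08 m³/yr.
C = 205000/9.346e+08 = 0.0002193 kg/m³ = 0.2193 mg/L.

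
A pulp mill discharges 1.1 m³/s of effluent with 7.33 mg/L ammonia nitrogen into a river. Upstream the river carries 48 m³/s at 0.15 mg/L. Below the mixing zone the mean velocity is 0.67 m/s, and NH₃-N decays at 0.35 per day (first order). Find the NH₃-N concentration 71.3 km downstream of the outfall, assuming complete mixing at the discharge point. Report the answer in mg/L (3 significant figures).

0.202 mg/L

After complete mixing, C₀ = (1.1·7.33 + 48·0.15) / 49.1 = 0.3109 mg/L.
Travel time t = 7.13e+04 m / 0.67 m/s = 1.064e+05 s = 1.232 d.
C = 0.3109·exp(−0.35·1.232) = 0.3109·0.6498 = 0.202 mg/L.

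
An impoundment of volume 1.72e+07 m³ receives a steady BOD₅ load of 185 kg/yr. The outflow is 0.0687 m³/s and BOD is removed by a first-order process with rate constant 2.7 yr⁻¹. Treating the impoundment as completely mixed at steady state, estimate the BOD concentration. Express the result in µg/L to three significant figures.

3.81 µg/L

Outflow Q = 0.0687 m³/s × 3.156e+07 s/yr = 2.168e+06 m³/yr.
Steady-state CSTR mass balance: W = Q·C + k·V·C, so C = W/(Q + kV).
Q + kV = 2.168e+06 + 2.7·1.72e+07 = 4.861e+07 m³/yr.
C = 185/4.861e+07 = 3.806e-06 kg/m³ = 0.003806 mg/L = 3.806 µg/L.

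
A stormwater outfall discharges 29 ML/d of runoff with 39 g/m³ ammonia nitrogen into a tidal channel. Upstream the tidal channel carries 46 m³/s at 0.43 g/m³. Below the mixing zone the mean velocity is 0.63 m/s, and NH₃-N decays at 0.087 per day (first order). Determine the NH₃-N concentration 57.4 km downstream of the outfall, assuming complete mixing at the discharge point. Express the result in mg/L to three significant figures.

0.647 mg/L

29 ML/d = 0.3356 m³/s.
After complete mixing, C₀ = (0.3356·39 + 46·0.43) / 46.34 = 0.7094 mg/L.
Travel time t = 5.74e+04 m / 0.63 m/s = 9.111e+04 s = 1.055 d.
C = 0.7094·exp(−0.087·1.055) = 0.7094·0.9123 = 0.6472 mg/L.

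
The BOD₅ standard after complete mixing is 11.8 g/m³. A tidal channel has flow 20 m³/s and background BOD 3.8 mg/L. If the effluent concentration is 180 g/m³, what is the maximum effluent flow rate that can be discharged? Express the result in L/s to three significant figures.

951 L/s

Mass balance at complete mixing: C_std·(Q_w + Q_r) = Q_w·C_e + Q_r·C_b.
Rearranging, Q_w = Q_r·(C_std − C_b)/(C_e − C_std) = 20·(11.8 − 3.8) / (180 − 11.8) = 0.9512 m³/s.
= 951.2 L/s.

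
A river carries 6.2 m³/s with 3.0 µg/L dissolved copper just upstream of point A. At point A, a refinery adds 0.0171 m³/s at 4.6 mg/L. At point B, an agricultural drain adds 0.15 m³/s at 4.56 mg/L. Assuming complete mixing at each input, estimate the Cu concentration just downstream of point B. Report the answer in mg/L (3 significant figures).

3.0 µg/L = 0.003 mg/L.
After input A: C = (6.2·0.003 + 0.0171·4.6) / 6.217 = 0.01564 mg/L.
After input B: C = (6.217·0.01564 + 0.15·4.56) / 6.367 = 0.1227 mg/L.

0.123 mg/L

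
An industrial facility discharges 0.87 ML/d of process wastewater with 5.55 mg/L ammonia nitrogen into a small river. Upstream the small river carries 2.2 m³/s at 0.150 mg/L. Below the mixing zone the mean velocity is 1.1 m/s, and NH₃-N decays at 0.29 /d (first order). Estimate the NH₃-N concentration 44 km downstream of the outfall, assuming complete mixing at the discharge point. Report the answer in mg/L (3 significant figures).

0.153 mg/L

0.87 ML/d = 0.01007 m³/s.
After complete mixing, C₀ = (0.01007·5.55 + 2.2·0.15) / 2.21 = 0.1746 mg/L.
Travel time t = 4.4e+04 m / 1.1 m/s = 4e+04 s = 0.463 d.
C = 0.1746·exp(−0.29·0.463) = 0.1746·0.8744 = 0.1527 mg/L.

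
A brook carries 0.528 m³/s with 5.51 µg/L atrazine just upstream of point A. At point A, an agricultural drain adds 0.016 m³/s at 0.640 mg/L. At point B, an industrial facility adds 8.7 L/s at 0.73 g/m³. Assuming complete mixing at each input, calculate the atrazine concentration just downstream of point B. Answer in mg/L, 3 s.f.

5.51 µg/L = 0.00551 mg/L.
After input A: C = (0.528·0.00551 + 0.016·0.64) / 0.544 = 0.02417 mg/L.
8.7 L/s = 0.0087 m³/s.
After input B: C = (0.544·0.02417 + 0.0087·0.73) / 0.5527 = 0.03528 mg/L.

0.0353 mg/L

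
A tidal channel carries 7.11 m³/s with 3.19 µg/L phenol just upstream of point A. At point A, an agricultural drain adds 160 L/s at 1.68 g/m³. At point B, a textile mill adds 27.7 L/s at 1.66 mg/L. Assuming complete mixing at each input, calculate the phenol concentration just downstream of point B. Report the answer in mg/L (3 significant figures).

0.0462 mg/L

3.19 µg/L = 0.00319 mg/L.
160 L/s = 0.16 m³/s.
After input A: C = (7.11·0.00319 + 0.16·1.68) / 7.27 = 0.04009 mg/L.
27.7 L/s = 0.0277 m³/s.
After input B: C = (7.27·0.04009 + 0.0277·1.66) / 7.298 = 0.04624 mg/L.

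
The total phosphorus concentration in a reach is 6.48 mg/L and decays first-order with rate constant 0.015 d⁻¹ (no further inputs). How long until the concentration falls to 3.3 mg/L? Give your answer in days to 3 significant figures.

t = ln(C₀/C)/k = ln(6.48/3.3)/0.015 = 0.6748/0.015 = 44.99 d.

45.0 d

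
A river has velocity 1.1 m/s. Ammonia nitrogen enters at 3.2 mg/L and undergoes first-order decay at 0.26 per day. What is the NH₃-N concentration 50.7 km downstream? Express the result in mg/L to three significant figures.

Travel time t = 50.7 km / 1.1 m/s = 5.07e+04/1.1 = 4.609e+04 s = 0.5335 d.
First-order decay: C = 3.2·exp(−0.26·0.5335) = 3.2·0.8705 = 2.786 mg/L.

2.79 mg/L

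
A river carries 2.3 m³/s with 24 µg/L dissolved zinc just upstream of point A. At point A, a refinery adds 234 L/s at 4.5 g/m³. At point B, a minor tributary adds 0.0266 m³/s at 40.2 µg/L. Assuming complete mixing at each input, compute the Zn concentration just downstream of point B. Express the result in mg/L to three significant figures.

24 µg/L = 0.024 mg/L.
234 L/s = 0.234 m³/s.
After input A: C = (2.3·0.024 + 0.234·4.5) / 2.534 = 0.4373 mg/L.
40.2 µg/L = 0.0402 mg/L.
After input B: C = (2.534·0.4373 + 0.0266·0.0402) / 2.561 = 0.4332 mg/L.

0.433 mg/L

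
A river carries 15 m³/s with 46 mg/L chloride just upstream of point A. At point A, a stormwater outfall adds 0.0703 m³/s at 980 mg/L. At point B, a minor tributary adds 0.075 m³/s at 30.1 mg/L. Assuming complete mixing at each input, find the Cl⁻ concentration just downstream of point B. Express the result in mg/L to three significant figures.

After input A: C = (15·46 + 0.0703·980) / 15.07 = 50.36 mg/L.
After input B: C = (15.07·50.36 + 0.075·30.1) / 15.15 = 50.26 mg/L.

50.3 mg/L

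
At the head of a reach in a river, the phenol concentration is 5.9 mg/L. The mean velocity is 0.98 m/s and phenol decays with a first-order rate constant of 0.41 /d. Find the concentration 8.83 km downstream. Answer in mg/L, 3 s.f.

Travel time t = 8.83 km / 0.98 m/s = 8830/0.98 = 9010 s = 0.1043 d.
First-order decay: C = 5.9·exp(−0.41·0.1043) = 5.9·0.9581 = 5.653 mg/L.

5.65 mg/L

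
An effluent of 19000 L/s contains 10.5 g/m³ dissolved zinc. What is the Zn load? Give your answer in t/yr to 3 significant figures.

19000 L/s = 19 m³/s.
Mass flux = Q·C = 19 m³/s × 10.5 g/m³ = 199.5 g/s.
= 199.5 g/s × 31.56 = 6296 t/yr.

6300 t/yr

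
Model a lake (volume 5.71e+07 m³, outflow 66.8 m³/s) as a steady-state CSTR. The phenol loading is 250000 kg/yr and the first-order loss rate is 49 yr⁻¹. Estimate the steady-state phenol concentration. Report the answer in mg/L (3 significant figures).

0.0510 mg/L

Outflow Q = 66.8 m³/s × 3.156e+07 s/yr = 2.108e+09 m³/yr.
Steady-state CSTR mass balance: W = Q·C + k·V·C, so C = W/(Q + kV).
Q + kV = 2.108e+09 + 49·5.71e+07 = 4.906e+09 m³/yr.
C = 250000/4.906e+09 = 5.096e-05 kg/m³ = 0.05096 mg/L.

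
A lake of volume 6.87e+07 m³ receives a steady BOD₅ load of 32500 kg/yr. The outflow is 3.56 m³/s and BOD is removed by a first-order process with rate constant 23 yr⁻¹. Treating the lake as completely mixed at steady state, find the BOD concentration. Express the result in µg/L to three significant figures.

Outflow Q = 3.56 m³/s × 3.156e+07 s/yr = 1.123e+08 m³/yr.
Steady-state CSTR mass balance: W = Q·C + k·V·C, so C = W/(Q + kV).
Q + kV = 1.123e+08 + 23·6.87e+07 = 1.692e+09 m³/yr.
C = 32500/1.692e+09 = 1.92e-05 kg/m³ = 0.0192 mg/L = 19.2 µg/L.

19.2 µg/L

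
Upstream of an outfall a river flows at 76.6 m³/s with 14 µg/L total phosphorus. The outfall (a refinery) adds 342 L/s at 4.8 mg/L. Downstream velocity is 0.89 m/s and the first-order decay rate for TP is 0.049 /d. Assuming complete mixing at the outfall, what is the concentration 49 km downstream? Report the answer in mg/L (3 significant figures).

0.0342 mg/L

342 L/s = 0.342 m³/s.
14 µg/L = 0.014 mg/L.
After complete mixing, C₀ = (0.342·4.8 + 76.6·0.014) / 76.94 = 0.03527 mg/L.
Travel time t = 4.9e+04 m / 0.89 m/s = 5.506e+04 s = 0.6372 d.
C = 0.03527·exp(−0.049·0.6372) = 0.03527·0.9693 = 0.03419 mg/L.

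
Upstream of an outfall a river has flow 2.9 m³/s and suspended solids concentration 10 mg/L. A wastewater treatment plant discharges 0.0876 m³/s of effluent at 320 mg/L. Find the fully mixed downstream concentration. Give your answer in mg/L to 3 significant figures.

By mass balance at complete mixing, C = (0.0876·320 + 2.9·10) / (0.0876 + 2.9) = 57.03/2.988 = 19.09 mg/L.

19.1 mg/L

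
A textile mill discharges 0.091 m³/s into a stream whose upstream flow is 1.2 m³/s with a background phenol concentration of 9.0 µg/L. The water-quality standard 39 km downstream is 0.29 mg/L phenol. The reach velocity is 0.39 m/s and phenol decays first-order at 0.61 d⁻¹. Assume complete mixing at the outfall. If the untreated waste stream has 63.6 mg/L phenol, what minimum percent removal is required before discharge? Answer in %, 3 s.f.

9.0 µg/L = 0.009 mg/L.
Travel time to the compliance point: t = 3.9e+04/0.39 = 1e+05 s = 1.157 d; decay factor exp(−0.61·1.157) = 0.4936.
So the concentration just after mixing may be at most 0.29/0.4936 = 0.5875 mg/L.
Mass balance: 0.5875·1.291 = 0.091·Cₑ + 1.2·0.009.
Cₑ = (0.7585 − 0.0108) / 0.091 = 8.216 mg/L.
Required removal = 1 − 8.216/63.6 = 87.08 %.

87.1 %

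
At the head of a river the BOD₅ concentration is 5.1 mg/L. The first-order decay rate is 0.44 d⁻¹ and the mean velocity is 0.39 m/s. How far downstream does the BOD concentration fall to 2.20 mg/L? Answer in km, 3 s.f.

From C = C₀·e^(−kt), t = ln(C₀/C)/k = ln(5.1/2.20)/0.44 = 0.8408/0.44 = 1.911 d.
Distance = v·t = 0.39 m/s × 1.651e+05 s = 6.439e+04 m = 64.39 km.

64.4 km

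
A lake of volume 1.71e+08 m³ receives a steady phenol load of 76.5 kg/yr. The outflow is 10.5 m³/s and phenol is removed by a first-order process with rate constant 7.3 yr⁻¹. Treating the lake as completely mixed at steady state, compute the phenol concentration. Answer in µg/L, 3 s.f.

Outflow Q = 10.5 m³/s × 3.156e+07 s/yr = 3.314e+08 m³/yr.
Steady-state CSTR mass balance: W = Q·C + k·V·C, so C = W/(Q + kV).
Q + kV = 3.314e+08 + 7.3·1.71e+08 = 1.58e+09 m³/yr.
C = 76.5/1.58e+09 = 4.843e-08 kg/m³ = 4.843e-05 mg/L = 0.04843 µg/L.

0.0484 µg/L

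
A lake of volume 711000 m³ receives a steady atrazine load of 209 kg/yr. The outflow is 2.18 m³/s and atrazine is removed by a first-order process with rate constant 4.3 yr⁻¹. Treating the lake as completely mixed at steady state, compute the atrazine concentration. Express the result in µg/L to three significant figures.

Outflow Q = 2.18 m³/s × 3.156e+07 s/yr = 6.88e+07 m³/yr.
Steady-state CSTR mass balance: W = Q·C + k·V·C, so C = W/(Q + kV).
Q + kV = 6.88e+07 + 4.3·711000 = 7.185e+07 m³/yr.
C = 209/7.185e+07 = 2.909e-06 kg/m³ = 0.002909 mg/L = 2.909 µg/L.

2.91 µg/L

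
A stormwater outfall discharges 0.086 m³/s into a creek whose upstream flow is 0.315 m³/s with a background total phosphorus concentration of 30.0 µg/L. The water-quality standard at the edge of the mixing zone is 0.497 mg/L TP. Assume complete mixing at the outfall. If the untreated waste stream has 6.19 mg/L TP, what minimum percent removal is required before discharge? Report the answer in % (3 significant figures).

64.3 %

30.0 µg/L = 0.03 mg/L.
Mass balance: 0.497·0.401 = 0.086·Cₑ + 0.315·0.03.
Cₑ = (0.1993 − 0.00945) / 0.086 = 2.208 mg/L.
Required removal = 1 − 2.208/6.19 = 64.34 %.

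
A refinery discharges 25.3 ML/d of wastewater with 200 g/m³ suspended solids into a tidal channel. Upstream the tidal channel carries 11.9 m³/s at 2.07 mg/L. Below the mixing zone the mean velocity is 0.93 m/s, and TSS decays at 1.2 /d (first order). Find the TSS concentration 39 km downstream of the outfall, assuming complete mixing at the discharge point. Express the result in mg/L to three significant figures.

3.81 mg/L

25.3 ML/d = 0.2928 m³/s.
After complete mixing, C₀ = (0.2928·200 + 11.9·2.07) / 12.19 = 6.824 mg/L.
Travel time t = 3.9e+04 m / 0.93 m/s = 4.194e+04 s = 0.4854 d.
C = 6.824·exp(−1.2·0.4854) = 6.824·0.5585 = 3.811 mg/L.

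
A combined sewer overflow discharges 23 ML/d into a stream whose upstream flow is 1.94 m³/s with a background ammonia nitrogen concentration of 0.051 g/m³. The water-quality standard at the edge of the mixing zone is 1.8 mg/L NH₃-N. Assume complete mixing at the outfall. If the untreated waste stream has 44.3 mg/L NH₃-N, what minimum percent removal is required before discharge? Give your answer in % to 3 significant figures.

67.2 %

23 ML/d = 0.2662 m³/s.
Mass balance: 1.8·2.206 = 0.2662·Cₑ + 1.94·0.051.
Cₑ = (3.971 − 0.09894) / 0.2662 = 14.55 mg/L.
Required removal = 1 − 14.55/44.3 = 67.16 %.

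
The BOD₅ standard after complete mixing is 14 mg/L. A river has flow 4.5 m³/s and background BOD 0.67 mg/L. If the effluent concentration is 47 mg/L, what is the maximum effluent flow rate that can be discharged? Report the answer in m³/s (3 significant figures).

1.82 m³/s

Mass balance at complete mixing: C_std·(Q_w + Q_r) = Q_w·C_e + Q_r·C_b.
Rearranging, Q_w = Q_r·(C_std − C_b)/(C_e − C_std) = 4.5·(14 − 0.67) / (47 − 14) = 1.818 m³/s.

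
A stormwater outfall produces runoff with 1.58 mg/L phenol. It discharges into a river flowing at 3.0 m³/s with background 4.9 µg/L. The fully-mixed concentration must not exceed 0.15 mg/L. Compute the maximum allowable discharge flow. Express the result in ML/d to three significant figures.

26.3 ML/d

4.9 µg/L = 0.0049 mg/L.
Mass balance at complete mixing: C_std·(Q_w + Q_r) = Q_w·C_e + Q_r·C_b.
Rearranging, Q_w = Q_r·(C_std − C_b)/(C_e − C_std) = 3.0·(0.15 − 0.0049) / (1.58 − 0.15) = 0.3044 m³/s.
= 26.3 ML/d.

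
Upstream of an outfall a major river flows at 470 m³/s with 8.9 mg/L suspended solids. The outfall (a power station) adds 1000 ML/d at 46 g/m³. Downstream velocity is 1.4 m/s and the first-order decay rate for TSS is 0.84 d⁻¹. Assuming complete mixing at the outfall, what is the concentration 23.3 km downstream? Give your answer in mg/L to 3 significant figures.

8.33 mg/L

1000 ML/d = 11.57 m³/s.
After complete mixing, C₀ = (11.57·46 + 470·8.9) / 481.6 = 9.792 mg/L.
Travel time t = 2.33e+04 m / 1.4 m/s = 1.664e+04 s = 0.1926 d.
C = 9.792·exp(−0.84·0.1926) = 9.792·0.8506 = 8.329 mg/L.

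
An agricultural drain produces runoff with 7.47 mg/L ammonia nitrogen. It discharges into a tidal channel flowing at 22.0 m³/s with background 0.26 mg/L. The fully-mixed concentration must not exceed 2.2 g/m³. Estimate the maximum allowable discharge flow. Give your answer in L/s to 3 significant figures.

Mass balance at complete mixing: C_std·(Q_w + Q_r) = Q_w·C_e + Q_r·C_b.
Rearranging, Q_w = Q_r·(C_std − C_b)/(C_e − C_std) = 22.0·(2.2 − 0.26) / (7.47 − 2.2) = 8.099 m³/s.
= 8099 L/s.

8100 L/s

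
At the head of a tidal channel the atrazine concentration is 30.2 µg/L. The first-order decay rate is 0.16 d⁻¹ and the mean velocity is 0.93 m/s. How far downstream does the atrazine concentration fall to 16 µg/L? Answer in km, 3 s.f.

319 km

From C = C₀·e^(−kt), t = ln(C₀/C)/k = ln(30.2/16)/0.16 = 0.6353/0.16 = 3.97 d.
Distance = v·t = 0.93 m/s × 3.43e+05 s = 3.19e+05 m = 319 km.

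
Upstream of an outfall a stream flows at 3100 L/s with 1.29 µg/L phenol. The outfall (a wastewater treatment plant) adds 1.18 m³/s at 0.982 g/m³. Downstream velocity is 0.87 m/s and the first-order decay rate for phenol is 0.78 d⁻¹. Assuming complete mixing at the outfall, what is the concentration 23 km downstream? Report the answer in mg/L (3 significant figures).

3100 L/s = 3.1 m³/s.
1.29 µg/L = 0.00129 mg/L.
After complete mixing, C₀ = (1.18·0.982 + 3.1·0.00129) / 4.28 = 0.2717 mg/L.
Travel time t = 2.3e+04 m / 0.87 m/s = 2.644e+04 s = 0.306 d.
C = 0.2717·exp(−0.78·0.306) = 0.2717·0.7877 = 0.214 mg/L.

0.214 mg/L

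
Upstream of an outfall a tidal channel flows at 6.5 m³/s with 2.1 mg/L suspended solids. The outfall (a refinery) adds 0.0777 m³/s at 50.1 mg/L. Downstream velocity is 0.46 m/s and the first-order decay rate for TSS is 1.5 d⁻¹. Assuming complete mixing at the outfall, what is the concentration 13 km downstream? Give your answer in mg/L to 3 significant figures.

1.63 mg/L

After complete mixing, C₀ = (0.0777·50.1 + 6.5·2.1) / 6.578 = 2.667 mg/L.
Travel time t = 1.3e+04 m / 0.46 m/s = 2.826e+04 s = 0.3271 d.
C = 2.667·exp(−1.5·0.3271) = 2.667·0.6122 = 1.633 mg/L.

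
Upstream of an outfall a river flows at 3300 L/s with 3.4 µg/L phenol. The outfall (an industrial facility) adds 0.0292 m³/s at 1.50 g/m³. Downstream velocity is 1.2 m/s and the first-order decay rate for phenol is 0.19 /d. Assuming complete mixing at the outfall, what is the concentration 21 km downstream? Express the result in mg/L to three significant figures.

0.0159 mg/L

3300 L/s = 3.3 m³/s.
3.4 µg/L = 0.0034 mg/L.
After complete mixing, C₀ = (0.0292·1.5 + 3.3·0.0034) / 3.329 = 0.01653 mg/L.
Travel time t = 2.1e+04 m / 1.2 m/s = 1.75e+04 s = 0.2025 d.
C = 0.01653·exp(−0.19·0.2025) = 0.01653·0.9622 = 0.0159 mg/L.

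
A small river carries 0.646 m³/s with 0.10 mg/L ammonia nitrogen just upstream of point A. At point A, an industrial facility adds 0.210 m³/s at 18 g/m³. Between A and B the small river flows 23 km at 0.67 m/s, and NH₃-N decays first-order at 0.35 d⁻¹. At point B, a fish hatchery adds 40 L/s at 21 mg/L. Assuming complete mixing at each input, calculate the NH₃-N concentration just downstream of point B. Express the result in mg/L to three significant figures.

After input A: C = (0.646·0.1 + 0.21·18) / 0.856 = 4.491 mg/L.
Over the 23 km reach to input B (t = 3.433e+04 s = 0.3973 d), decay gives C = 4.491·exp(−0.35·0.3973) = 3.908 mg/L.
40 L/s = 0.04 m³/s.
After input B: C = (0.856·3.908 + 0.04·21) / 0.896 = 4.671 mg/L.

4.67 mg/L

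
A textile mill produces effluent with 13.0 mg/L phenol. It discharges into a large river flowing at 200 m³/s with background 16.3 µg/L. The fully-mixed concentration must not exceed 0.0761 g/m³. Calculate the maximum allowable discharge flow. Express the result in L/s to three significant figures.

925 L/s

16.3 µg/L = 0.0163 mg/L.
Mass balance at complete mixing: C_std·(Q_w + Q_r) = Q_w·C_e + Q_r·C_b.
Rearranging, Q_w = Q_r·(C_std − C_b)/(C_e − C_std) = 200·(0.0761 − 0.0163) / (13 − 0.0761) = 0.9254 m³/s.
= 925.4 L/s.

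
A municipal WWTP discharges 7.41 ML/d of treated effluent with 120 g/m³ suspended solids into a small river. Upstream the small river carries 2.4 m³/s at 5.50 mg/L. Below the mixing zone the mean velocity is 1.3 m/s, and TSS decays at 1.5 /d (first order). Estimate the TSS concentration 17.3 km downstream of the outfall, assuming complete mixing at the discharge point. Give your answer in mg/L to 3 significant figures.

7.41 ML/d = 0.08576 m³/s.
After complete mixing, C₀ = (0.08576·120 + 2.4·5.5) / 2.486 = 9.45 mg/L.
Travel time t = 1.73e+04 m / 1.3 m/s = 1.331e+04 s = 0.154 d.
C = 9.45·exp(−1.5·0.154) = 9.45·0.7937 = 7.501 mg/L.

7.50 mg/L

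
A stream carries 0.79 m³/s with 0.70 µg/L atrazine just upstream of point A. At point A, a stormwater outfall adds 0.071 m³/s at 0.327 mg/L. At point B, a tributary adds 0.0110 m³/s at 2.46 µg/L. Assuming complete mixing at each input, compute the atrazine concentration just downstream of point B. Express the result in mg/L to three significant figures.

0.70 µg/L = 0.0007 mg/L.
After input A: C = (0.79·0.0007 + 0.071·0.327) / 0.861 = 0.02761 mg/L.
2.46 µg/L = 0.00246 mg/L.
After input B: C = (0.861·0.02761 + 0.011·0.00246) / 0.872 = 0.02729 mg/L.

0.0273 mg/L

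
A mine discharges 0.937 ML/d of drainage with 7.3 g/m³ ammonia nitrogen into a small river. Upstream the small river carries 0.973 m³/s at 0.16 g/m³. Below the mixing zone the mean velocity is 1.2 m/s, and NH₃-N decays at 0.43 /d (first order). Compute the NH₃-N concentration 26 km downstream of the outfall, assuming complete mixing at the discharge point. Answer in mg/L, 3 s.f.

0.937 ML/d = 0.01084 m³/s.
After complete mixing, C₀ = (0.01084·7.3 + 0.973·0.16) / 0.9838 = 0.2387 mg/L.
Travel time t = 2.6e+04 m / 1.2 m/s = 2.167e+04 s = 0.2508 d.
C = 0.2387·exp(−0.43·0.2508) = 0.2387·0.8978 = 0.2143 mg/L.

0.214 mg/L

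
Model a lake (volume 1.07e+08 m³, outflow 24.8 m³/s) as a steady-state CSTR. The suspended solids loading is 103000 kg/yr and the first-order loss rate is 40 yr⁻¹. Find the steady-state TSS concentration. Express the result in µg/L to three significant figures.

Outflow Q = 24.8 m³/s × 3.156e+07 s/yr = 7.826e+08 m³/yr.
Steady-state CSTR mass balance: W = Q·C + k·V·C, so C = W/(Q + kV).
Q + kV = 7.826e+08 + 40·1.07e+08 = 5.063e+09 m³/yr.
C = 103000/5.063e+09 = 2.035e-05 kg/m³ = 0.02035 mg/L = 20.35 µg/L.

20.3 µg/L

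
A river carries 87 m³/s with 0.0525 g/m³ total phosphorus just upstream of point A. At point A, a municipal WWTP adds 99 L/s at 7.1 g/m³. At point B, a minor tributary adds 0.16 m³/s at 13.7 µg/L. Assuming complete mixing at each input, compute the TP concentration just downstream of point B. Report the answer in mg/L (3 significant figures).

99 L/s = 0.099 m³/s.
After input A: C = (87·0.0525 + 0.099·7.1) / 87.1 = 0.06051 mg/L.
13.7 µg/L = 0.0137 mg/L.
After input B: C = (87.1·0.06051 + 0.16·0.0137) / 87.26 = 0.06042 mg/L.

0.0604 mg/L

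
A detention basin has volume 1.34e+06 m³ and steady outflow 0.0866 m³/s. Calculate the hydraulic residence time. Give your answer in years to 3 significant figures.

Q = 0.0866 m³/s × 3.156e+07 s/yr = 2.733e+06 m³/yr.
Hydraulic residence time τ = V/Q = 1.34e+06/2.733e+06 = 0.4903 yr.

0.490 yr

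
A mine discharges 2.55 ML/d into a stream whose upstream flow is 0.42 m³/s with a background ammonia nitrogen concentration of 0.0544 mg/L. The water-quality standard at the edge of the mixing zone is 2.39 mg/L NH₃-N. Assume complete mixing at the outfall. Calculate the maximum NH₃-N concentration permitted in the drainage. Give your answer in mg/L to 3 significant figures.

2.55 ML/d = 0.02951 m³/s.
Mass balance: 2.39·0.4495 = 0.02951·Cₑ + 0.42·0.0544.
Cₑ = (1.074 − 0.02285) / 0.02951 = 35.63 mg/L.

35.6 mg/L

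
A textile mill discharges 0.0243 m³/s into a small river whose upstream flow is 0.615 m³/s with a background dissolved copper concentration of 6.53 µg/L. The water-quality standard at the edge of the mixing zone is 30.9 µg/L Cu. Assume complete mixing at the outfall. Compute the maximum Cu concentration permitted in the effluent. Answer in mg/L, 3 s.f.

6.53 µg/L = 0.00653 mg/L.
30.9 µg/L = 0.0309 mg/L.
Mass balance: 0.0309·0.6393 = 0.0243·Cₑ + 0.615·0.00653.
Cₑ = (0.01975 − 0.004016) / 0.0243 = 0.6477 mg/L.

0.648 mg/L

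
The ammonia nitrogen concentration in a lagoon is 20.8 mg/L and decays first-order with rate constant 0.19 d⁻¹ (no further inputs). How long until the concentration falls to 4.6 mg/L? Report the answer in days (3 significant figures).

t = ln(C₀/C)/k = ln(20.8/4.6)/0.19 = 1.509/0.19 = 7.942 d.

7.94 d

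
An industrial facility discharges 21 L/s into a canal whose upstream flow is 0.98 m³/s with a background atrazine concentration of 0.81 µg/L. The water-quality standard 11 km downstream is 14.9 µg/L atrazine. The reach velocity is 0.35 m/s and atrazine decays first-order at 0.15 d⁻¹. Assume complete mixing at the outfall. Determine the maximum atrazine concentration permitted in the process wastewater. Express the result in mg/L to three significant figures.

21 L/s = 0.021 m³/s.
0.81 µg/L = 0.00081 mg/L.
14.9 µg/L = 0.0149 mg/L.
Travel time to the compliance point: t = 1.1e+04/0.35 = 3.143e+04 s = 0.3638 d; decay factor exp(−0.15·0.3638) = 0.9469.
So the concentration just after mixing may be at most 0.0149/0.9469 = 0.01574 mg/L.
Mass balance: 0.01574·1.001 = 0.021·Cₑ + 0.98·0.00081.
Cₑ = (0.01575 − 0.0007938) / 0.021 = 0.7123 mg/L.

0.712 mg/L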